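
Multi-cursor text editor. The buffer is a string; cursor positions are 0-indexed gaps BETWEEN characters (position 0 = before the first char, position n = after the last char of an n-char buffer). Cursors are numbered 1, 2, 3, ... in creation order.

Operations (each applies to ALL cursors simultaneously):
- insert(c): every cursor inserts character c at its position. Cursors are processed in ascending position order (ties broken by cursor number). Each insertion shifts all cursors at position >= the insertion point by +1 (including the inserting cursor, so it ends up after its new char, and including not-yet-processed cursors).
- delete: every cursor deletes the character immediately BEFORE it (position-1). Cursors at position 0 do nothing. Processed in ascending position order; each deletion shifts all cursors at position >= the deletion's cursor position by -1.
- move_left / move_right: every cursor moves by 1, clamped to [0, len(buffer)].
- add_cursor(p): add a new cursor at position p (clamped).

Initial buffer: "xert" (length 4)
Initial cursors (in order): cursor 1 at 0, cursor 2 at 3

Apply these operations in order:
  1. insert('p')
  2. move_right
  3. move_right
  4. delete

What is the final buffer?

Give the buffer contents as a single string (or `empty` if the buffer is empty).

Answer: pxrp

Derivation:
After op 1 (insert('p')): buffer="pxerpt" (len 6), cursors c1@1 c2@5, authorship 1...2.
After op 2 (move_right): buffer="pxerpt" (len 6), cursors c1@2 c2@6, authorship 1...2.
After op 3 (move_right): buffer="pxerpt" (len 6), cursors c1@3 c2@6, authorship 1...2.
After op 4 (delete): buffer="pxrp" (len 4), cursors c1@2 c2@4, authorship 1..2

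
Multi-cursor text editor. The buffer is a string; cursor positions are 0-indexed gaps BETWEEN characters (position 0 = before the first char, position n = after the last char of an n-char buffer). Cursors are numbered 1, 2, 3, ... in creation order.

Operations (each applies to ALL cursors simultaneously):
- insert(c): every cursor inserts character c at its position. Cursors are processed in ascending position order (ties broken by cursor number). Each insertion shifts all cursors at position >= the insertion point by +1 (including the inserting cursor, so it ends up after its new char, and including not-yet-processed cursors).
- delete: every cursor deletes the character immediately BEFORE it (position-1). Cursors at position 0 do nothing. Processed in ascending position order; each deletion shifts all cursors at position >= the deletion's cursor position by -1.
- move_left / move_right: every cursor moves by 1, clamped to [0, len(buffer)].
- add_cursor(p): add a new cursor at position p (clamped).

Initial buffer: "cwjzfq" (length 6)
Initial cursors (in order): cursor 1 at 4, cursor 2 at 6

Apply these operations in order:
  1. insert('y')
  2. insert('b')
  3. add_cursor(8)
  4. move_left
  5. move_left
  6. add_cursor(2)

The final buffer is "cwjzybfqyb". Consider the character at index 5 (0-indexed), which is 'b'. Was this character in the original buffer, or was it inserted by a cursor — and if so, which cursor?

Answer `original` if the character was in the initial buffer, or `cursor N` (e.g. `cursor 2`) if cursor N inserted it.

After op 1 (insert('y')): buffer="cwjzyfqy" (len 8), cursors c1@5 c2@8, authorship ....1..2
After op 2 (insert('b')): buffer="cwjzybfqyb" (len 10), cursors c1@6 c2@10, authorship ....11..22
After op 3 (add_cursor(8)): buffer="cwjzybfqyb" (len 10), cursors c1@6 c3@8 c2@10, authorship ....11..22
After op 4 (move_left): buffer="cwjzybfqyb" (len 10), cursors c1@5 c3@7 c2@9, authorship ....11..22
After op 5 (move_left): buffer="cwjzybfqyb" (len 10), cursors c1@4 c3@6 c2@8, authorship ....11..22
After op 6 (add_cursor(2)): buffer="cwjzybfqyb" (len 10), cursors c4@2 c1@4 c3@6 c2@8, authorship ....11..22
Authorship (.=original, N=cursor N): . . . . 1 1 . . 2 2
Index 5: author = 1

Answer: cursor 1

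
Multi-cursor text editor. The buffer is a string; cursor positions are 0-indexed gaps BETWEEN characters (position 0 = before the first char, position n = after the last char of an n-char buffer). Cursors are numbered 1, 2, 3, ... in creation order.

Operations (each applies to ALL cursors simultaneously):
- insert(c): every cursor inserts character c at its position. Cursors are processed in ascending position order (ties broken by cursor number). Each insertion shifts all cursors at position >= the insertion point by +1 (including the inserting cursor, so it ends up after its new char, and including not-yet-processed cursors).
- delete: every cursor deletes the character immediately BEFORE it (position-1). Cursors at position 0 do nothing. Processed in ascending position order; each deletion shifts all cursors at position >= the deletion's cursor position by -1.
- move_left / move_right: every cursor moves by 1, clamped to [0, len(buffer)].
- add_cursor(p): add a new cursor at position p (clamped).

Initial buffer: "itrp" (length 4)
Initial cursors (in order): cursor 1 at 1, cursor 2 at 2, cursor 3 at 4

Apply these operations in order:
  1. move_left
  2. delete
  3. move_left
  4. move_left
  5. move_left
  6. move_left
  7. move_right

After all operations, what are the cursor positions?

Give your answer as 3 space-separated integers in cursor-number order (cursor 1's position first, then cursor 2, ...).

After op 1 (move_left): buffer="itrp" (len 4), cursors c1@0 c2@1 c3@3, authorship ....
After op 2 (delete): buffer="tp" (len 2), cursors c1@0 c2@0 c3@1, authorship ..
After op 3 (move_left): buffer="tp" (len 2), cursors c1@0 c2@0 c3@0, authorship ..
After op 4 (move_left): buffer="tp" (len 2), cursors c1@0 c2@0 c3@0, authorship ..
After op 5 (move_left): buffer="tp" (len 2), cursors c1@0 c2@0 c3@0, authorship ..
After op 6 (move_left): buffer="tp" (len 2), cursors c1@0 c2@0 c3@0, authorship ..
After op 7 (move_right): buffer="tp" (len 2), cursors c1@1 c2@1 c3@1, authorship ..

Answer: 1 1 1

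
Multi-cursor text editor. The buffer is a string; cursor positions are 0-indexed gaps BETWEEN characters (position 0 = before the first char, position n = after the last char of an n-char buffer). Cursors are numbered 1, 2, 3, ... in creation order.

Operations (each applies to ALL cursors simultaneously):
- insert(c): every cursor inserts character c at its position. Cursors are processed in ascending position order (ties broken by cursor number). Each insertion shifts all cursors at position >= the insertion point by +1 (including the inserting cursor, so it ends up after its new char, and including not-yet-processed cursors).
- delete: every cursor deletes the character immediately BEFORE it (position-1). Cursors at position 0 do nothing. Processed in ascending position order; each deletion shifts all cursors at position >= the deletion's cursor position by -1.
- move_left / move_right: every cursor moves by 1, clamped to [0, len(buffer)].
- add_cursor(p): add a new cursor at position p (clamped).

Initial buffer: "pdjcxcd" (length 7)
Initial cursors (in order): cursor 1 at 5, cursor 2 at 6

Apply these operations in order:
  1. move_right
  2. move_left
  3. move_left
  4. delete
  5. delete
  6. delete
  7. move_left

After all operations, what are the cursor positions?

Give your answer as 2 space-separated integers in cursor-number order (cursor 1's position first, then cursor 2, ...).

After op 1 (move_right): buffer="pdjcxcd" (len 7), cursors c1@6 c2@7, authorship .......
After op 2 (move_left): buffer="pdjcxcd" (len 7), cursors c1@5 c2@6, authorship .......
After op 3 (move_left): buffer="pdjcxcd" (len 7), cursors c1@4 c2@5, authorship .......
After op 4 (delete): buffer="pdjcd" (len 5), cursors c1@3 c2@3, authorship .....
After op 5 (delete): buffer="pcd" (len 3), cursors c1@1 c2@1, authorship ...
After op 6 (delete): buffer="cd" (len 2), cursors c1@0 c2@0, authorship ..
After op 7 (move_left): buffer="cd" (len 2), cursors c1@0 c2@0, authorship ..

Answer: 0 0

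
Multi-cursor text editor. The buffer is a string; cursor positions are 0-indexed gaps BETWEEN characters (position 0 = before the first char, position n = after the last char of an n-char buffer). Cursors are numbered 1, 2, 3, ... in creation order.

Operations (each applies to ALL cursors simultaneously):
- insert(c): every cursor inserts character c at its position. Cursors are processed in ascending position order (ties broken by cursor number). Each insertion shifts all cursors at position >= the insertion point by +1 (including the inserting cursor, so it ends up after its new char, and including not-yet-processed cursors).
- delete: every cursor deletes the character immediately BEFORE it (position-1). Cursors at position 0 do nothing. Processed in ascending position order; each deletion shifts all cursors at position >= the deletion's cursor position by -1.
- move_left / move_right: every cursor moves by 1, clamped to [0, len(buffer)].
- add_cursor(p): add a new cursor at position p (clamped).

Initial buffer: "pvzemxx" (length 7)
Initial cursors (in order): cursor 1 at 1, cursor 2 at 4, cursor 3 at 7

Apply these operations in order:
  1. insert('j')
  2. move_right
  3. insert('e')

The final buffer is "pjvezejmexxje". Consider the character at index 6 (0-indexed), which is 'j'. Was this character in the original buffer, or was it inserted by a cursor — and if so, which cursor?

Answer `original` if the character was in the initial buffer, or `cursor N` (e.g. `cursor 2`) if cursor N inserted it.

Answer: cursor 2

Derivation:
After op 1 (insert('j')): buffer="pjvzejmxxj" (len 10), cursors c1@2 c2@6 c3@10, authorship .1...2...3
After op 2 (move_right): buffer="pjvzejmxxj" (len 10), cursors c1@3 c2@7 c3@10, authorship .1...2...3
After op 3 (insert('e')): buffer="pjvezejmexxje" (len 13), cursors c1@4 c2@9 c3@13, authorship .1.1..2.2..33
Authorship (.=original, N=cursor N): . 1 . 1 . . 2 . 2 . . 3 3
Index 6: author = 2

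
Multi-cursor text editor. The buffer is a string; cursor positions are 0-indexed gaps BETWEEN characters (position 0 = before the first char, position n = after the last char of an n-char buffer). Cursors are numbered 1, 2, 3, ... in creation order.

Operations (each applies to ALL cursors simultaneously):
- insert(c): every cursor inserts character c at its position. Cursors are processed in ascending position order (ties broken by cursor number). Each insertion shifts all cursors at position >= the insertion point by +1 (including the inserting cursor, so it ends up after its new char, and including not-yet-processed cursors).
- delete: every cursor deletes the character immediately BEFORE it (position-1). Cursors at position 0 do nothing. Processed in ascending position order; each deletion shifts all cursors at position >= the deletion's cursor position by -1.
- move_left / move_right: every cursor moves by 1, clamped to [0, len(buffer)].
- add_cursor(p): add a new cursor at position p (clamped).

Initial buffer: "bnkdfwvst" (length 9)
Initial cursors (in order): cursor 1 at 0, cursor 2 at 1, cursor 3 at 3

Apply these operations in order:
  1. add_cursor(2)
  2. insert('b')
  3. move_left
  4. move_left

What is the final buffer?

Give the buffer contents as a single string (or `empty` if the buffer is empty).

After op 1 (add_cursor(2)): buffer="bnkdfwvst" (len 9), cursors c1@0 c2@1 c4@2 c3@3, authorship .........
After op 2 (insert('b')): buffer="bbbnbkbdfwvst" (len 13), cursors c1@1 c2@3 c4@5 c3@7, authorship 1.2.4.3......
After op 3 (move_left): buffer="bbbnbkbdfwvst" (len 13), cursors c1@0 c2@2 c4@4 c3@6, authorship 1.2.4.3......
After op 4 (move_left): buffer="bbbnbkbdfwvst" (len 13), cursors c1@0 c2@1 c4@3 c3@5, authorship 1.2.4.3......

Answer: bbbnbkbdfwvst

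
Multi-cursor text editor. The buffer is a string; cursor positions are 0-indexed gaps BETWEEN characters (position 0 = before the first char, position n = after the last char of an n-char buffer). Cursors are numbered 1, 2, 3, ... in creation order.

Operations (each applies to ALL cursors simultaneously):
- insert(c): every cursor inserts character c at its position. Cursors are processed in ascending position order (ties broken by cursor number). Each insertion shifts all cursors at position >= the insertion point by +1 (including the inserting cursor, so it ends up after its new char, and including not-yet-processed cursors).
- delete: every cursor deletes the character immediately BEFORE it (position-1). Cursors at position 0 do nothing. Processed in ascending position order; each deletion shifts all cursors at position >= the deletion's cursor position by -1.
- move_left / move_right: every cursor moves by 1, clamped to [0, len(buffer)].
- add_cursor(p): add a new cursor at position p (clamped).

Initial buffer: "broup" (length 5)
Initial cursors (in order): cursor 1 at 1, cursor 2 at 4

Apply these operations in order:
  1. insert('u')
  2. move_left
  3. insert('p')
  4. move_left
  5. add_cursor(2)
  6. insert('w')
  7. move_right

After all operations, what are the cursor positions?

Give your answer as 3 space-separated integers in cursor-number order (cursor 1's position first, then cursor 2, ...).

After op 1 (insert('u')): buffer="burouup" (len 7), cursors c1@2 c2@6, authorship .1...2.
After op 2 (move_left): buffer="burouup" (len 7), cursors c1@1 c2@5, authorship .1...2.
After op 3 (insert('p')): buffer="bpuroupup" (len 9), cursors c1@2 c2@7, authorship .11...22.
After op 4 (move_left): buffer="bpuroupup" (len 9), cursors c1@1 c2@6, authorship .11...22.
After op 5 (add_cursor(2)): buffer="bpuroupup" (len 9), cursors c1@1 c3@2 c2@6, authorship .11...22.
After op 6 (insert('w')): buffer="bwpwurouwpup" (len 12), cursors c1@2 c3@4 c2@9, authorship .1131...222.
After op 7 (move_right): buffer="bwpwurouwpup" (len 12), cursors c1@3 c3@5 c2@10, authorship .1131...222.

Answer: 3 10 5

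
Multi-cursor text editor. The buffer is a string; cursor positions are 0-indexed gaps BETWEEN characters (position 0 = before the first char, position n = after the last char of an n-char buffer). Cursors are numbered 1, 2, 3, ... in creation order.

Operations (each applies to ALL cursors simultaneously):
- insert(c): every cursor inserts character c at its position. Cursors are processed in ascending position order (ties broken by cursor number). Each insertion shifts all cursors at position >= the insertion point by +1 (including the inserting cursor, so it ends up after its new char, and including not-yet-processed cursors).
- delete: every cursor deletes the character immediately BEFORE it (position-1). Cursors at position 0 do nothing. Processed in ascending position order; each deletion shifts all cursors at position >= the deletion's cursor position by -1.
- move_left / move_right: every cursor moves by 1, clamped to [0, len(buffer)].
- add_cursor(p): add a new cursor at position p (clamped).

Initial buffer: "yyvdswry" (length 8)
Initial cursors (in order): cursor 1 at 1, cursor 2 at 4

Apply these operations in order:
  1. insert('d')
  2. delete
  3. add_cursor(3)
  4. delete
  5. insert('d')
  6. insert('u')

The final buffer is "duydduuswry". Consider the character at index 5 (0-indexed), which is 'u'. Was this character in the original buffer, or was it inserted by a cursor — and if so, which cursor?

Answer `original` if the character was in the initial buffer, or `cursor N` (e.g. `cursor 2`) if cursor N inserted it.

Answer: cursor 2

Derivation:
After op 1 (insert('d')): buffer="ydyvddswry" (len 10), cursors c1@2 c2@6, authorship .1...2....
After op 2 (delete): buffer="yyvdswry" (len 8), cursors c1@1 c2@4, authorship ........
After op 3 (add_cursor(3)): buffer="yyvdswry" (len 8), cursors c1@1 c3@3 c2@4, authorship ........
After op 4 (delete): buffer="yswry" (len 5), cursors c1@0 c2@1 c3@1, authorship .....
After op 5 (insert('d')): buffer="dyddswry" (len 8), cursors c1@1 c2@4 c3@4, authorship 1.23....
After op 6 (insert('u')): buffer="duydduuswry" (len 11), cursors c1@2 c2@7 c3@7, authorship 11.2323....
Authorship (.=original, N=cursor N): 1 1 . 2 3 2 3 . . . .
Index 5: author = 2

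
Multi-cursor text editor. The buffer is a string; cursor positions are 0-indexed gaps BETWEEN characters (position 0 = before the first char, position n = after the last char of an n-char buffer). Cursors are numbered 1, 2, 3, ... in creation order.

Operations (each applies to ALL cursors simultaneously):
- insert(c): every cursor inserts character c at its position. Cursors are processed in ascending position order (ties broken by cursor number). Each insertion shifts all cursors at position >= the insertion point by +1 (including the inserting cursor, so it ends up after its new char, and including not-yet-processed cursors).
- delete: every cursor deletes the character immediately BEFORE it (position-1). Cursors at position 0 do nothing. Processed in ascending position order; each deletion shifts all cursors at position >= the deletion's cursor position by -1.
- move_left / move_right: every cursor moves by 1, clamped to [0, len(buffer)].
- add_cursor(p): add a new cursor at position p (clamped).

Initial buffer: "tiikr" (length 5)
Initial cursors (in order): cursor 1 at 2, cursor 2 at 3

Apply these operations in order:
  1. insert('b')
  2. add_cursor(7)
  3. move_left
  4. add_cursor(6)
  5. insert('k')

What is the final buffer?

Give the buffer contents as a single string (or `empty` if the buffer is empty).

After op 1 (insert('b')): buffer="tibibkr" (len 7), cursors c1@3 c2@5, authorship ..1.2..
After op 2 (add_cursor(7)): buffer="tibibkr" (len 7), cursors c1@3 c2@5 c3@7, authorship ..1.2..
After op 3 (move_left): buffer="tibibkr" (len 7), cursors c1@2 c2@4 c3@6, authorship ..1.2..
After op 4 (add_cursor(6)): buffer="tibibkr" (len 7), cursors c1@2 c2@4 c3@6 c4@6, authorship ..1.2..
After op 5 (insert('k')): buffer="tikbikbkkkr" (len 11), cursors c1@3 c2@6 c3@10 c4@10, authorship ..11.22.34.

Answer: tikbikbkkkr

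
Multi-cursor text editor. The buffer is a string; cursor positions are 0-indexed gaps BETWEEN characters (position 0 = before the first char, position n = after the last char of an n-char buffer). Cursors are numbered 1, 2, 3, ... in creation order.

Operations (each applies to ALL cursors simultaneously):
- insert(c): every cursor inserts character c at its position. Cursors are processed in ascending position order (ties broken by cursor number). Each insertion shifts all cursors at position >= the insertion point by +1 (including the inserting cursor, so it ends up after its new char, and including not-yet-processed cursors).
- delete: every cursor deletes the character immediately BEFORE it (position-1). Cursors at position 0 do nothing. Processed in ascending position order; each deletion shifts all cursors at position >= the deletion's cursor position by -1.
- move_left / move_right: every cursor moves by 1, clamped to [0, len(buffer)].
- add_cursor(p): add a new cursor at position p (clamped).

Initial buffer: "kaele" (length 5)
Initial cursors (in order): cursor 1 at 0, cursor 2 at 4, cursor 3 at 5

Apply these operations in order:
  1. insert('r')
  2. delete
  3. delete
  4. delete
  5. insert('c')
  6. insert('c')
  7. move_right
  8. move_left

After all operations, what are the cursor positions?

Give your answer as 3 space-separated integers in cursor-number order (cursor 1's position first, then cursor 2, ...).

After op 1 (insert('r')): buffer="rkaelrer" (len 8), cursors c1@1 c2@6 c3@8, authorship 1....2.3
After op 2 (delete): buffer="kaele" (len 5), cursors c1@0 c2@4 c3@5, authorship .....
After op 3 (delete): buffer="kae" (len 3), cursors c1@0 c2@3 c3@3, authorship ...
After op 4 (delete): buffer="k" (len 1), cursors c1@0 c2@1 c3@1, authorship .
After op 5 (insert('c')): buffer="ckcc" (len 4), cursors c1@1 c2@4 c3@4, authorship 1.23
After op 6 (insert('c')): buffer="cckcccc" (len 7), cursors c1@2 c2@7 c3@7, authorship 11.2323
After op 7 (move_right): buffer="cckcccc" (len 7), cursors c1@3 c2@7 c3@7, authorship 11.2323
After op 8 (move_left): buffer="cckcccc" (len 7), cursors c1@2 c2@6 c3@6, authorship 11.2323

Answer: 2 6 6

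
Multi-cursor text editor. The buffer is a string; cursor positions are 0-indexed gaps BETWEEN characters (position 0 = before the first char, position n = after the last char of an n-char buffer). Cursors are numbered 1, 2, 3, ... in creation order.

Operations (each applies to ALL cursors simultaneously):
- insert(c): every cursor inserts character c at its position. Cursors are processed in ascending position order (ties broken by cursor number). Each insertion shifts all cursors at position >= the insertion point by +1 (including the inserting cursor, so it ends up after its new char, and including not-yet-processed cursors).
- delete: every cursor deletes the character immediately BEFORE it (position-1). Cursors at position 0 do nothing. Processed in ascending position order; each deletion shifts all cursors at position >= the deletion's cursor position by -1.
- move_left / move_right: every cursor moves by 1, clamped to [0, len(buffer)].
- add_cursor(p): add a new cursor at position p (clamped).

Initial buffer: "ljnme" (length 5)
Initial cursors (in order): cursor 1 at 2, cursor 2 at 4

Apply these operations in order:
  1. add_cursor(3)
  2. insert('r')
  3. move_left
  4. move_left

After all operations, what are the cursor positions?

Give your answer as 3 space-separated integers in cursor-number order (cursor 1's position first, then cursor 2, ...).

Answer: 1 5 3

Derivation:
After op 1 (add_cursor(3)): buffer="ljnme" (len 5), cursors c1@2 c3@3 c2@4, authorship .....
After op 2 (insert('r')): buffer="ljrnrmre" (len 8), cursors c1@3 c3@5 c2@7, authorship ..1.3.2.
After op 3 (move_left): buffer="ljrnrmre" (len 8), cursors c1@2 c3@4 c2@6, authorship ..1.3.2.
After op 4 (move_left): buffer="ljrnrmre" (len 8), cursors c1@1 c3@3 c2@5, authorship ..1.3.2.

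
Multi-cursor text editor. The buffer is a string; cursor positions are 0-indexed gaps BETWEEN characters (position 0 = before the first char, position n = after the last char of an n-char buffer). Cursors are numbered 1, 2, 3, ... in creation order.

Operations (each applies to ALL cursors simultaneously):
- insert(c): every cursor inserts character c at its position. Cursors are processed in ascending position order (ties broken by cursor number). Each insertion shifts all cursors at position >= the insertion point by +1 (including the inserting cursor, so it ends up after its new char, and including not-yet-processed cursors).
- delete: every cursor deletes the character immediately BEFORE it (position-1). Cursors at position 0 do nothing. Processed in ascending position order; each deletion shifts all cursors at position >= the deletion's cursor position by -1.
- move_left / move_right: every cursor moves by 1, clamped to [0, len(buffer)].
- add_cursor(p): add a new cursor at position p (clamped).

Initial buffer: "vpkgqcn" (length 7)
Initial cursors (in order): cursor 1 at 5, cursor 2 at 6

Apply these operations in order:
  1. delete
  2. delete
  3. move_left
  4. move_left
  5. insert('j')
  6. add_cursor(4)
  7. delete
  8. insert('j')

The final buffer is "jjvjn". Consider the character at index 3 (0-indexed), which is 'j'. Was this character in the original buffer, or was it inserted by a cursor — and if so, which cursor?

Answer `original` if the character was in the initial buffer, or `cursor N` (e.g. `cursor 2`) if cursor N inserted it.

Answer: cursor 3

Derivation:
After op 1 (delete): buffer="vpkgn" (len 5), cursors c1@4 c2@4, authorship .....
After op 2 (delete): buffer="vpn" (len 3), cursors c1@2 c2@2, authorship ...
After op 3 (move_left): buffer="vpn" (len 3), cursors c1@1 c2@1, authorship ...
After op 4 (move_left): buffer="vpn" (len 3), cursors c1@0 c2@0, authorship ...
After op 5 (insert('j')): buffer="jjvpn" (len 5), cursors c1@2 c2@2, authorship 12...
After op 6 (add_cursor(4)): buffer="jjvpn" (len 5), cursors c1@2 c2@2 c3@4, authorship 12...
After op 7 (delete): buffer="vn" (len 2), cursors c1@0 c2@0 c3@1, authorship ..
After op 8 (insert('j')): buffer="jjvjn" (len 5), cursors c1@2 c2@2 c3@4, authorship 12.3.
Authorship (.=original, N=cursor N): 1 2 . 3 .
Index 3: author = 3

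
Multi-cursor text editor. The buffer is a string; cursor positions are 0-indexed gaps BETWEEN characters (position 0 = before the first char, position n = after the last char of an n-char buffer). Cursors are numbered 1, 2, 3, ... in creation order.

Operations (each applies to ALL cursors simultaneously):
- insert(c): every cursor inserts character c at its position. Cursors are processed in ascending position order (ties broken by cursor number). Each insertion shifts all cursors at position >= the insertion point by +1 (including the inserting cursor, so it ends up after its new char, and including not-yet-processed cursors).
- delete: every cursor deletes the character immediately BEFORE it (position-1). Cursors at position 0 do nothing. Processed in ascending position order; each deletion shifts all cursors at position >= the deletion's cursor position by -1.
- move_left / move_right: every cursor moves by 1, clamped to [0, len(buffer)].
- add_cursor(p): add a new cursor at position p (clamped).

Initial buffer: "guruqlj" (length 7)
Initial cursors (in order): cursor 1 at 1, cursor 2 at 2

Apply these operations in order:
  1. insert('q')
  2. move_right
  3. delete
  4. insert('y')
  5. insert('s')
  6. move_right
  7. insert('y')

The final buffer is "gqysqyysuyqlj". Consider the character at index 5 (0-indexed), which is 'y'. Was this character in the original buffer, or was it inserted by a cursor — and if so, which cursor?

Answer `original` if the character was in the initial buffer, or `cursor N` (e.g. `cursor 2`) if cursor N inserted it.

Answer: cursor 1

Derivation:
After op 1 (insert('q')): buffer="gquqruqlj" (len 9), cursors c1@2 c2@4, authorship .1.2.....
After op 2 (move_right): buffer="gquqruqlj" (len 9), cursors c1@3 c2@5, authorship .1.2.....
After op 3 (delete): buffer="gqquqlj" (len 7), cursors c1@2 c2@3, authorship .12....
After op 4 (insert('y')): buffer="gqyqyuqlj" (len 9), cursors c1@3 c2@5, authorship .1122....
After op 5 (insert('s')): buffer="gqysqysuqlj" (len 11), cursors c1@4 c2@7, authorship .111222....
After op 6 (move_right): buffer="gqysqysuqlj" (len 11), cursors c1@5 c2@8, authorship .111222....
After op 7 (insert('y')): buffer="gqysqyysuyqlj" (len 13), cursors c1@6 c2@10, authorship .1112122.2...
Authorship (.=original, N=cursor N): . 1 1 1 2 1 2 2 . 2 . . .
Index 5: author = 1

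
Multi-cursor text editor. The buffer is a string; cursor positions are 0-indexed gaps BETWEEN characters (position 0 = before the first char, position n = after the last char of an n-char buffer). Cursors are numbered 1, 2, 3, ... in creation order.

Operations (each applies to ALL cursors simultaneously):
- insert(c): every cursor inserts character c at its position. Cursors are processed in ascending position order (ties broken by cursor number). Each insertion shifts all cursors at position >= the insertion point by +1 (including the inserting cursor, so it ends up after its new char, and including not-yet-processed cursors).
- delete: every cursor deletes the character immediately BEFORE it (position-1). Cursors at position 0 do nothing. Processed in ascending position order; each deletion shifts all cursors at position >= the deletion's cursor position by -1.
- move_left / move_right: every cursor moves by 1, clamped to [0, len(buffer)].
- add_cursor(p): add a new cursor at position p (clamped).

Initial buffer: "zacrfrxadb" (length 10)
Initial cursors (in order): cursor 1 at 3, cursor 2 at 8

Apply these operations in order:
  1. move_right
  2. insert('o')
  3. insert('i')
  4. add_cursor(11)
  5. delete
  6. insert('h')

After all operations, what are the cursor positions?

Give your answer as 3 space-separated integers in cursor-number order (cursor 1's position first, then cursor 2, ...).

After op 1 (move_right): buffer="zacrfrxadb" (len 10), cursors c1@4 c2@9, authorship ..........
After op 2 (insert('o')): buffer="zacrofrxadob" (len 12), cursors c1@5 c2@11, authorship ....1.....2.
After op 3 (insert('i')): buffer="zacroifrxadoib" (len 14), cursors c1@6 c2@13, authorship ....11.....22.
After op 4 (add_cursor(11)): buffer="zacroifrxadoib" (len 14), cursors c1@6 c3@11 c2@13, authorship ....11.....22.
After op 5 (delete): buffer="zacrofrxaob" (len 11), cursors c1@5 c3@9 c2@10, authorship ....1....2.
After op 6 (insert('h')): buffer="zacrohfrxahohb" (len 14), cursors c1@6 c3@11 c2@13, authorship ....11....322.

Answer: 6 13 11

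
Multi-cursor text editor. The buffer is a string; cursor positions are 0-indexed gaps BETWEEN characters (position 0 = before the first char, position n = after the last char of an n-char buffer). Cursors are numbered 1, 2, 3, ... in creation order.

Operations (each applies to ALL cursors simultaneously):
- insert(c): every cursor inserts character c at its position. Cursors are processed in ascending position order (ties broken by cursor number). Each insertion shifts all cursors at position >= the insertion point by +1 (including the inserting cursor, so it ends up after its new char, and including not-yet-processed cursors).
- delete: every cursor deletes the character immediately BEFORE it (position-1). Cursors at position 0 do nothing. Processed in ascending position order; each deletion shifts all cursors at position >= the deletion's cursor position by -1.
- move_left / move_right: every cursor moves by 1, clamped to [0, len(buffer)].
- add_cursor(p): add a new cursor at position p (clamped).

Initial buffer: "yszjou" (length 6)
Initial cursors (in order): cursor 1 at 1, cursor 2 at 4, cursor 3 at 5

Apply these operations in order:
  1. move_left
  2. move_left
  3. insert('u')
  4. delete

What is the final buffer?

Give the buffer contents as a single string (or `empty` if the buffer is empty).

Answer: yszjou

Derivation:
After op 1 (move_left): buffer="yszjou" (len 6), cursors c1@0 c2@3 c3@4, authorship ......
After op 2 (move_left): buffer="yszjou" (len 6), cursors c1@0 c2@2 c3@3, authorship ......
After op 3 (insert('u')): buffer="uysuzujou" (len 9), cursors c1@1 c2@4 c3@6, authorship 1..2.3...
After op 4 (delete): buffer="yszjou" (len 6), cursors c1@0 c2@2 c3@3, authorship ......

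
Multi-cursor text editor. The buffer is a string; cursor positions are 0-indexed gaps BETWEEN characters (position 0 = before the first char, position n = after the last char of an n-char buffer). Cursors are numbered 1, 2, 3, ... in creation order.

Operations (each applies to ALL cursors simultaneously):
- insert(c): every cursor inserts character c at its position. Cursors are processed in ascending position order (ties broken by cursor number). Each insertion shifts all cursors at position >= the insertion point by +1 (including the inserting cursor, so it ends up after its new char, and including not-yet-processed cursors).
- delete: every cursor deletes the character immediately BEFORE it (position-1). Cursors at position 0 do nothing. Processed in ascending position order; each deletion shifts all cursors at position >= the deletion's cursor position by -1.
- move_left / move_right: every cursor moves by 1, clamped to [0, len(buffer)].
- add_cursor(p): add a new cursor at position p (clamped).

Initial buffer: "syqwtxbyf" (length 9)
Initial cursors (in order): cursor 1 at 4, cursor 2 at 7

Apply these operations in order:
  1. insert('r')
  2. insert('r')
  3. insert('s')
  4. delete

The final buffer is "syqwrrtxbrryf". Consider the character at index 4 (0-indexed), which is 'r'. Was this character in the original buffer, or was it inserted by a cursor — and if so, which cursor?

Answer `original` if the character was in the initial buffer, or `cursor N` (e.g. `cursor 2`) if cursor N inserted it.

Answer: cursor 1

Derivation:
After op 1 (insert('r')): buffer="syqwrtxbryf" (len 11), cursors c1@5 c2@9, authorship ....1...2..
After op 2 (insert('r')): buffer="syqwrrtxbrryf" (len 13), cursors c1@6 c2@11, authorship ....11...22..
After op 3 (insert('s')): buffer="syqwrrstxbrrsyf" (len 15), cursors c1@7 c2@13, authorship ....111...222..
After op 4 (delete): buffer="syqwrrtxbrryf" (len 13), cursors c1@6 c2@11, authorship ....11...22..
Authorship (.=original, N=cursor N): . . . . 1 1 . . . 2 2 . .
Index 4: author = 1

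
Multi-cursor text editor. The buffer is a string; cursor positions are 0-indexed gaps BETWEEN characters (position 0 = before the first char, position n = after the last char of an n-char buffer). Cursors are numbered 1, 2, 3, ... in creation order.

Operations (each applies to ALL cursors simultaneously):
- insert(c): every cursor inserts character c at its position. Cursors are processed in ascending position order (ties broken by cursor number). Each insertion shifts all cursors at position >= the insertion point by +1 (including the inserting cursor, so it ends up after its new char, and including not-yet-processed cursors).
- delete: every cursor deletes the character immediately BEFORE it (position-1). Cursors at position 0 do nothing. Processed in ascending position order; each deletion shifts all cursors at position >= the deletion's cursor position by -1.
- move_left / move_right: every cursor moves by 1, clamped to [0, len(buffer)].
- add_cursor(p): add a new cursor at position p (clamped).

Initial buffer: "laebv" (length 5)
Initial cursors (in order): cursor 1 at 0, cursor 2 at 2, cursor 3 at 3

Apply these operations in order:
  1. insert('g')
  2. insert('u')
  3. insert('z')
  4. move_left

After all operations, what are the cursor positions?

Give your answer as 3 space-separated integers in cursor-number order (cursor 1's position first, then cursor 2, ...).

After op 1 (insert('g')): buffer="glagegbv" (len 8), cursors c1@1 c2@4 c3@6, authorship 1..2.3..
After op 2 (insert('u')): buffer="gulaguegubv" (len 11), cursors c1@2 c2@6 c3@9, authorship 11..22.33..
After op 3 (insert('z')): buffer="guzlaguzeguzbv" (len 14), cursors c1@3 c2@8 c3@12, authorship 111..222.333..
After op 4 (move_left): buffer="guzlaguzeguzbv" (len 14), cursors c1@2 c2@7 c3@11, authorship 111..222.333..

Answer: 2 7 11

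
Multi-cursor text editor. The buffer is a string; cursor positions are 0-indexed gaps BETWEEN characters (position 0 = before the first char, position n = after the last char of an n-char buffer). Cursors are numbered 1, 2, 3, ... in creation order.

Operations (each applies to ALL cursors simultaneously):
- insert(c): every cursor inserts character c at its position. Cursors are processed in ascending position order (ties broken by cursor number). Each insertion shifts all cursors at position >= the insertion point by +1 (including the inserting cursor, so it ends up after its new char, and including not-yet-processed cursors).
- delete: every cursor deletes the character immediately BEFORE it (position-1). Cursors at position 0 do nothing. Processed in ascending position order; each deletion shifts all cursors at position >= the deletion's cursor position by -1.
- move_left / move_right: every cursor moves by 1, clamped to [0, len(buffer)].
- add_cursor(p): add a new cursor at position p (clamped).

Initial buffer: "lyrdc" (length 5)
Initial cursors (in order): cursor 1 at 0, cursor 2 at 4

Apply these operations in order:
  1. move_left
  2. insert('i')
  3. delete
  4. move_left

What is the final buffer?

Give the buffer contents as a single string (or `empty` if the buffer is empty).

After op 1 (move_left): buffer="lyrdc" (len 5), cursors c1@0 c2@3, authorship .....
After op 2 (insert('i')): buffer="ilyridc" (len 7), cursors c1@1 c2@5, authorship 1...2..
After op 3 (delete): buffer="lyrdc" (len 5), cursors c1@0 c2@3, authorship .....
After op 4 (move_left): buffer="lyrdc" (len 5), cursors c1@0 c2@2, authorship .....

Answer: lyrdc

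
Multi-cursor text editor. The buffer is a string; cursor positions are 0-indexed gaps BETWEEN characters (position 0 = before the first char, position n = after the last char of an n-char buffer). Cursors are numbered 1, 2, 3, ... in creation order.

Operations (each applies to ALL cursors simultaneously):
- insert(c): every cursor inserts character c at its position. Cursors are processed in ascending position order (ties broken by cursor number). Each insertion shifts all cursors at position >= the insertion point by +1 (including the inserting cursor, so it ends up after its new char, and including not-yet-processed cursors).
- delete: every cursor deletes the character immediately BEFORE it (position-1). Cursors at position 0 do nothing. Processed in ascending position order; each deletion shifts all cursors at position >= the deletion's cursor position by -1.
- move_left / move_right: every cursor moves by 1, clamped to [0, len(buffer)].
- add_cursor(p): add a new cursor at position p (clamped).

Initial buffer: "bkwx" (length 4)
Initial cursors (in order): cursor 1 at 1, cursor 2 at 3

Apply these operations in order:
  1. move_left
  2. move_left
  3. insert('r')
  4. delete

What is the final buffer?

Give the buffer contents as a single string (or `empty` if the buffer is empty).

Answer: bkwx

Derivation:
After op 1 (move_left): buffer="bkwx" (len 4), cursors c1@0 c2@2, authorship ....
After op 2 (move_left): buffer="bkwx" (len 4), cursors c1@0 c2@1, authorship ....
After op 3 (insert('r')): buffer="rbrkwx" (len 6), cursors c1@1 c2@3, authorship 1.2...
After op 4 (delete): buffer="bkwx" (len 4), cursors c1@0 c2@1, authorship ....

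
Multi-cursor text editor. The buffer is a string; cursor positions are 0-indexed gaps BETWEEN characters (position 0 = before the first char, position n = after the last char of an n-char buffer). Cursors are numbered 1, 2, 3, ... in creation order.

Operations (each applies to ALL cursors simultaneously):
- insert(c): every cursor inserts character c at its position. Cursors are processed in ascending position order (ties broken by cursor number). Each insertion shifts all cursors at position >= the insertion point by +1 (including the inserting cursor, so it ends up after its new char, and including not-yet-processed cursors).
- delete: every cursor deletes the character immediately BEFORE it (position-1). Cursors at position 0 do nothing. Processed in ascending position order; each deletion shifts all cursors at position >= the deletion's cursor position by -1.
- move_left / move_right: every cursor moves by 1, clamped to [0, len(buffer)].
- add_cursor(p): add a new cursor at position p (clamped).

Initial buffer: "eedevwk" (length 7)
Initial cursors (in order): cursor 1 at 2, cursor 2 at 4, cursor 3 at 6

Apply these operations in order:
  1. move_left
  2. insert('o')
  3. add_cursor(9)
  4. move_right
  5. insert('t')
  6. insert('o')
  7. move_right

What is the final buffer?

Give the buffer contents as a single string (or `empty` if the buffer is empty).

Answer: eoetodoetovowtokto

Derivation:
After op 1 (move_left): buffer="eedevwk" (len 7), cursors c1@1 c2@3 c3@5, authorship .......
After op 2 (insert('o')): buffer="eoedoevowk" (len 10), cursors c1@2 c2@5 c3@8, authorship .1..2..3..
After op 3 (add_cursor(9)): buffer="eoedoevowk" (len 10), cursors c1@2 c2@5 c3@8 c4@9, authorship .1..2..3..
After op 4 (move_right): buffer="eoedoevowk" (len 10), cursors c1@3 c2@6 c3@9 c4@10, authorship .1..2..3..
After op 5 (insert('t')): buffer="eoetdoetvowtkt" (len 14), cursors c1@4 c2@8 c3@12 c4@14, authorship .1.1.2.2.3.3.4
After op 6 (insert('o')): buffer="eoetodoetovowtokto" (len 18), cursors c1@5 c2@10 c3@15 c4@18, authorship .1.11.2.22.3.33.44
After op 7 (move_right): buffer="eoetodoetovowtokto" (len 18), cursors c1@6 c2@11 c3@16 c4@18, authorship .1.11.2.22.3.33.44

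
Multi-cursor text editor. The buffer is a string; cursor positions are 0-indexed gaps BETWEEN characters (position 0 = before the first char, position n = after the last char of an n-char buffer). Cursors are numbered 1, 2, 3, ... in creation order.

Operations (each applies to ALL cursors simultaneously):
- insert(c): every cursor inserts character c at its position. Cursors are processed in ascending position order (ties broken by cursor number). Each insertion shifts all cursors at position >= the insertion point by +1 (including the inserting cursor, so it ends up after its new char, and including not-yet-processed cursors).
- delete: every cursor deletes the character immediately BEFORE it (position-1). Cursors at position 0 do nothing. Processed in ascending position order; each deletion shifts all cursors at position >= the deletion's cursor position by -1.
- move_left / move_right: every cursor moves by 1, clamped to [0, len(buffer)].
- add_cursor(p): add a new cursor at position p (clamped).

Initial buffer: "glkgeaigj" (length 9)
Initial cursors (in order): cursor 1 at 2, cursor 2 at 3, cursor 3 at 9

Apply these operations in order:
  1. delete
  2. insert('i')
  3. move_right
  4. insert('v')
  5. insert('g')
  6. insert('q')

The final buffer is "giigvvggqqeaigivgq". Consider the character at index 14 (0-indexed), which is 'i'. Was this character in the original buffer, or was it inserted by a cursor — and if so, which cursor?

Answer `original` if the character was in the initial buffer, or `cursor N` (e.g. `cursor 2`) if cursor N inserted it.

Answer: cursor 3

Derivation:
After op 1 (delete): buffer="ggeaig" (len 6), cursors c1@1 c2@1 c3@6, authorship ......
After op 2 (insert('i')): buffer="giigeaigi" (len 9), cursors c1@3 c2@3 c3@9, authorship .12.....3
After op 3 (move_right): buffer="giigeaigi" (len 9), cursors c1@4 c2@4 c3@9, authorship .12.....3
After op 4 (insert('v')): buffer="giigvveaigiv" (len 12), cursors c1@6 c2@6 c3@12, authorship .12.12....33
After op 5 (insert('g')): buffer="giigvvggeaigivg" (len 15), cursors c1@8 c2@8 c3@15, authorship .12.1212....333
After op 6 (insert('q')): buffer="giigvvggqqeaigivgq" (len 18), cursors c1@10 c2@10 c3@18, authorship .12.121212....3333
Authorship (.=original, N=cursor N): . 1 2 . 1 2 1 2 1 2 . . . . 3 3 3 3
Index 14: author = 3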